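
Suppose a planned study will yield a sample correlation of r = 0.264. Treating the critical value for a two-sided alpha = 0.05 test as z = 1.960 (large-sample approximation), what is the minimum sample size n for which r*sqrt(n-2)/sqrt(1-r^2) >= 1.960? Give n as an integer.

54

Need r·√(n−2)/√(1−r²) ≥ 1.960
√(n−2) ≥ 1.960·√(1−0.069696) / 0.264 = 1.960·0.964523 / 0.264 = 7.1609
n−2 ≥ 51.2785  ⇒  n ≥ 53.2785
Smallest integer n = 54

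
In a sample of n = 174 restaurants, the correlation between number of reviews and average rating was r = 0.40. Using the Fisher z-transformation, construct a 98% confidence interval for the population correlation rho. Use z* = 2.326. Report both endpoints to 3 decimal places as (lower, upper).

(0.241, 0.538)

z_r = atanh(0.40) = 0.423649;  SE = 1/√(n−3) = 1/√171 = 0.076472
z-limits: 0.423649 ± 2.326·0.076472 = 0.423649 ± 0.177874 = [0.245775, 0.601523]
ρ-limits: (tanh 0.245775, tanh 0.601523) = (0.241, 0.538)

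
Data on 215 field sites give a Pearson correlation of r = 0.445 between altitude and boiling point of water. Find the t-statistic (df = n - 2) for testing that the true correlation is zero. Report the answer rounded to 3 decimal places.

1 − r² = 1 − 0.198025 = 0.801975;  √(1−r²) = 0.895531
√(n−2) = √213 = 14.594520
t = r·√(n−2)/√(1−r²) = 0.445 · 14.594520 / 0.895531 = 7.252

7.252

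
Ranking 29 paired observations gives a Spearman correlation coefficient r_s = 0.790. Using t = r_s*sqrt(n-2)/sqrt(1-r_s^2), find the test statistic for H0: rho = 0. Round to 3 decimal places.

t = r_s·√(n−2) / √(1−r_s²) with r_s = 0.790, n = 29
  = 0.790·√27 / √(1 − 0.624100)
  = 0.790·5.196152 / 0.613107
  = 4.104960 / 0.613107 = 6.695

6.695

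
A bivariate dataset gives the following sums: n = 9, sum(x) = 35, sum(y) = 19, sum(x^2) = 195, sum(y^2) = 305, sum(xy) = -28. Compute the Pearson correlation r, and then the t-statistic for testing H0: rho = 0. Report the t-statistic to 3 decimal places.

S_xy = nΣxy − ΣxΣy = 9·(-28) − 35·19 = -252 − 665 = -917
S_xx = nΣx² − (Σx)² = 9·195 − 35² = 1755 − 1225 = 530
S_yy = nΣy² − (Σy)² = 9·305 − 19² = 2745 − 361 = 2384
r = S_xy / √(S_xx·S_yy) = -917 / √(530·2384) = -917 / √1263520 = -917 / 1124.0641 = -0.8158
t = r·√(n−2)/√(1−r²) = -0.8158·√7 / √(1−0.665530) = -2.158404 / 0.578334 = -3.732

-3.732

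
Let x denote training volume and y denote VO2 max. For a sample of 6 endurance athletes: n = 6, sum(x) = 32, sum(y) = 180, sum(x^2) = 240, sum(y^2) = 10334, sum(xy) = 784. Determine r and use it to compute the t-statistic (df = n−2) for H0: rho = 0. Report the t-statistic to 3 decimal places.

S_xy = nΣxy − ΣxΣy = 6·784 − 32·180 = 4704 − 5760 = -1056
S_xx = nΣx² − (Σx)² = 6·240 − 32² = 1440 − 1024 = 416
S_yy = nΣy² − (Σy)² = 6·10334 − 180² = 62004 − 32400 = 29604
r = S_xy / √(S_xx·S_yy) = -1056 / √(416·29604) = -1056 / √12315264 = -1056 / 3509.3110 = -0.3009
t = r·√(n−2)/√(1−r²) = -0.3009·√4 / √(1−0.090541) = -0.601800 / 0.953656 = -0.631

-0.631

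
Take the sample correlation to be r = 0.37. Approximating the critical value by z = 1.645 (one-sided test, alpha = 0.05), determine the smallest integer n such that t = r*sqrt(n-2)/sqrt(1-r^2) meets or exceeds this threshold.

r√(n−2)/√(1−r²) ≥ 1.645  ⇔  n−2 ≥ (1.645)²·(1−r²)/r²
(1−r²)/r² = (1−0.1369)/0.1369 = 6.3046
n ≥ 2 + 2.706025·6.3046 = 2 + 17.0604 = 19.0604
⌈19.0604⌉ = 20

20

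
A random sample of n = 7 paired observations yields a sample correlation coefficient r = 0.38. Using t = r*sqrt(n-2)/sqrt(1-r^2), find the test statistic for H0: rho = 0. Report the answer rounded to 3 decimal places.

1 − r² = 1 − 0.1444 = 0.8556;  √(1−r²) = 0.924986
√(n−2) = √5 = 2.236068
t = r·√(n−2)/√(1−r²) = 0.38 · 2.236068 / 0.924986 = 0.919

0.919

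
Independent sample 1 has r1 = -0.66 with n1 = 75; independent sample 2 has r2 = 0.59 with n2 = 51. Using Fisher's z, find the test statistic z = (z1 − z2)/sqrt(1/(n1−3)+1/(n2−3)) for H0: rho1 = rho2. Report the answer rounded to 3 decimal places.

-7.891

Fisher z-transforms: z1 = atanh(-0.66) = -0.792814, z2 = atanh(0.59) = 0.677666; difference d = -1.470480
Var(d) = 1/72 + 1/48 = 0.0138889 + 0.0208333 = 0.0347222
z = d/√Var(d) = -1.470480 / √0.0347222 = -1.470480 / 0.186339 = -7.891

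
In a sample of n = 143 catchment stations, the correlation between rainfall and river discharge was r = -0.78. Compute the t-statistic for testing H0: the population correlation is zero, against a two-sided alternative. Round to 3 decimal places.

-14.801

t = r·√(n−2) / √(1−r²) with r = -0.78, n = 143
  = -0.78·√141 / √(1 − 0.6084)
  = -0.78·11.874342 / 0.625780
  = -9.261987 / 0.625780 = -14.801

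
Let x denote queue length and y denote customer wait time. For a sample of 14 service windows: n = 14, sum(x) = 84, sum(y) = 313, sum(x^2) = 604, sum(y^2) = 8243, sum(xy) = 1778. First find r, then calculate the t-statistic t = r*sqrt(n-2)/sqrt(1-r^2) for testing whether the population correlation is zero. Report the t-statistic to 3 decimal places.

-1.024

Numerator: nΣxy − (Σx)(Σy) = 14·1778 − (84)(313) = -1400
Denominator: √[(nΣx²−(Σx)²)(nΣy²−(Σy)²)]
  nΣx²−(Σx)² = 14·604 − 7056 = 1400;  nΣy²−(Σy)² = 14·8243 − 97969 = 17433
  √(1400·17433) = √24406200 = 4940.2632
r = -1400 / 4940.2632 = -0.2834
t = r·√(n−2)/√(1−r²) = -0.2834·√12 / √(1−0.080316) = -0.981726 / 0.959002 = -1.024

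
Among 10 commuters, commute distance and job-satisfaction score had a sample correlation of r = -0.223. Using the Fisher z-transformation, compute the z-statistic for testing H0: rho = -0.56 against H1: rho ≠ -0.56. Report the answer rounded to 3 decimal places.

Fisher z: atanh(-0.223) = -0.226811, atanh(-0.56) = -0.632833
z = (z_r − z_0)·√(n−3) = (-0.226811 − (-0.632833))·√7 = 0.406022 · 2.645751 = 1.074

1.074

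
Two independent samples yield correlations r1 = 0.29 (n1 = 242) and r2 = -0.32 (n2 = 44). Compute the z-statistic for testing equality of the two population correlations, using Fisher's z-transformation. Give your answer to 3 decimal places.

z1 = atanh(0.29) = 0.298566,  z2 = atanh(-0.32) = -0.331647
SE = √(1/(n1−3) + 1/(n2−3)) = √(1/239 + 1/41) = √(0.0041841 + 0.0243902) = √0.0285743 = 0.169039
z = (z1 − z2)/SE = (0.298566 − (-0.331647)) / 0.169039 = 0.630213 / 0.169039 = 3.728

3.728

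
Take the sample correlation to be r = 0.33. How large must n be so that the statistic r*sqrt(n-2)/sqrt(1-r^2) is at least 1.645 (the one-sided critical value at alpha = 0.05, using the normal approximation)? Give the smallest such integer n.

Need r·√(n−2)/√(1−r²) ≥ 1.645
√(n−2) ≥ 1.645·√(1−0.1089) / 0.33 = 1.645·0.943981 / 0.33 = 4.7056
n−2 ≥ 22.1427  ⇒  n ≥ 24.1427
Smallest integer n = 25

25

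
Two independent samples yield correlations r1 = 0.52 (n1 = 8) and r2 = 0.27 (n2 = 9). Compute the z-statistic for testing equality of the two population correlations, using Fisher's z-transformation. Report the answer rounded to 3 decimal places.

0.495

z1 = atanh(0.52) = 0.576340,  z2 = atanh(0.27) = 0.276864
SE = √(1/(n1−3) + 1/(n2−3)) = √(1/5 + 1/6) = √(0.2000000 + 0.1666667) = √0.3666667 = 0.605530
z = (z1 − z2)/SE = (0.576340 − 0.276864) / 0.605530 = 0.299476 / 0.605530 = 0.495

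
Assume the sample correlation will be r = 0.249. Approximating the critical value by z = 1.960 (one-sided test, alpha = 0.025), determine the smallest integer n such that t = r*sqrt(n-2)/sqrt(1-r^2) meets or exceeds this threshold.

Need r·√(n−2)/√(1−r²) ≥ 1.960
√(n−2) ≥ 1.960·√(1−0.062001) / 0.249 = 1.960·0.968503 / 0.249 = 7.6236
n−2 ≥ 58.1193  ⇒  n ≥ 60.1193
Smallest integer n = 61

61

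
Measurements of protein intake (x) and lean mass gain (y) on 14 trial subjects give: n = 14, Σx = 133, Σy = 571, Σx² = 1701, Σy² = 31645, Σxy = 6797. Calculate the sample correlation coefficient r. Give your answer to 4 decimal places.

S_xy = nΣxy − ΣxΣy = 14·6797 − 133·571 = 95158 − 75943 = 19215
S_xx = nΣx² − (Σx)² = 14·1701 − 133² = 23814 − 17689 = 6125
S_yy = nΣy² − (Σy)² = 14·31645 − 571² = 443030 − 326041 = 116989
r = S_xy / √(S_xx·S_yy) = 19215 / √(6125·116989) = 19215 / √716557625 = 19215 / 26768.5940 = 0.7178

0.7178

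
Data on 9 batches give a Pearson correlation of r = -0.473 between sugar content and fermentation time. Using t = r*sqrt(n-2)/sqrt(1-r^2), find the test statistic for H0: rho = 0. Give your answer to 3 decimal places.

t = r·√(n−2) / √(1−r²) with r = -0.473, n = 9
  = -0.473·√7 / √(1 − 0.223729)
  = -0.473·2.645751 / 0.881062
  = -1.251440 / 0.881062 = -1.420

-1.420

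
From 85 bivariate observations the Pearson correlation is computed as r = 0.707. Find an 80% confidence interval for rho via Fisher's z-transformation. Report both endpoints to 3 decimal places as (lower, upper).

(0.629, 0.771)

Fisher z: z_r = atanh(r) = ½·ln((1+0.707)/(1−0.707)) = 0.881160
SE(z) = 1/√(n−3) = 1/√82 = 0.110432
80% ⇒ z* = 1.282; margin = 1.282·0.110432 = 0.141574
CI on z-scale: (0.739586, 1.022734)
Back-transform: tanh(0.739586) = 0.628895, tanh(1.022734) = 0.770978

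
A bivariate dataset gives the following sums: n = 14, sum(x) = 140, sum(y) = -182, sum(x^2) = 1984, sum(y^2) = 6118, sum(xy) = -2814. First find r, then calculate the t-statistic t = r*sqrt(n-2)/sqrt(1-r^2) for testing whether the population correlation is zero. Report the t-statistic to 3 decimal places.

-3.139

Numerator: nΣxy − (Σx)(Σy) = 14·(-2814) − (140)(-182) = -13916
Denominator: √[(nΣx²−(Σx)²)(nΣy²−(Σy)²)]
  nΣx²−(Σx)² = 14·1984 − 19600 = 8176;  nΣy²−(Σy)² = 14·6118 − 33124 = 52528
  √(8176·52528) = √429468928 = 20723.6321
r = -13916 / 20723.6321 = -0.6715
t = r·√(n−2)/√(1−r²) = -0.6715·√12 / √(1−0.450912) = -2.326144 / 0.741005 = -3.139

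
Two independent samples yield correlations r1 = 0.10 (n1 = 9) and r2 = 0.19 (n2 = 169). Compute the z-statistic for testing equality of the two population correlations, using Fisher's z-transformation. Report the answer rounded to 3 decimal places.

z1 = atanh(0.10) = 0.100335,  z2 = atanh(0.19) = 0.192337
SE = √(1/(n1−3) + 1/(n2−3)) = √(1/6 + 1/166) = √(0.1666667 + 0.0060241) = √0.1726908 = 0.415561
z = (z1 − z2)/SE = (0.100335 − 0.192337) / 0.415561 = -0.092002 / 0.415561 = -0.221

-0.221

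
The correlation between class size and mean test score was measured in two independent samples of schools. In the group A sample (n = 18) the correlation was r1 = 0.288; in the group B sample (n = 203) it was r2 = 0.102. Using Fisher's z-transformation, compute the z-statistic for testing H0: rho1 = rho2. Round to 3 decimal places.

z1 = atanh(0.288) = 0.296384,  z2 = atanh(0.102) = 0.102356
SE = √(1/(n1−3) + 1/(n2−3)) = √(1/15 + 1/200) = √(0.0666667 + 0.0050000) = √0.0716667 = 0.267706
z = (z1 − z2)/SE = (0.296384 − 0.102356) / 0.267706 = 0.194028 / 0.267706 = 0.725

0.725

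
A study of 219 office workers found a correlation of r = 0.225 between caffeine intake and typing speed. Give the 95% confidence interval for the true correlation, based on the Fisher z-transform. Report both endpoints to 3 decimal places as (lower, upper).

z_r = atanh(0.225) = 0.228917;  SE = 1/√(n−3) = 1/√216 = 0.068041
z-limits: 0.228917 ± 1.960·0.068041 = 0.228917 ± 0.133360 = [0.095557, 0.362277]
ρ-limits: (tanh 0.095557, tanh 0.362277) = (0.095, 0.347)

(0.095, 0.347)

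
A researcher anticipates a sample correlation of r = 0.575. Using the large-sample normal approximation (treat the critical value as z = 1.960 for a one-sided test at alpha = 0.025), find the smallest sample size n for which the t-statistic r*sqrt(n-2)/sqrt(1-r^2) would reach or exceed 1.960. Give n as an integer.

Need r·√(n−2)/√(1−r²) ≥ 1.960
√(n−2) ≥ 1.960·√(1−0.330625) / 0.575 = 1.960·0.818153 / 0.575 = 2.7888
n−2 ≥ 7.7774  ⇒  n ≥ 9.7774
Smallest integer n = 10

10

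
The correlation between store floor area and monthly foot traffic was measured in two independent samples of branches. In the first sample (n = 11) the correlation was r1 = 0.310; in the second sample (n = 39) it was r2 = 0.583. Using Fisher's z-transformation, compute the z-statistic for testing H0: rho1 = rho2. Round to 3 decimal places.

-0.886

z1 = atanh(0.310) = 0.320545,  z2 = atanh(0.583) = 0.666995
SE = √(1/(n1−3) + 1/(n2−3)) = √(1/8 + 1/36) = √(0.1250000 + 0.0277778) = √0.1527778 = 0.390868
z = (z1 − z2)/SE = (0.320545 − 0.666995) / 0.390868 = -0.346450 / 0.390868 = -0.886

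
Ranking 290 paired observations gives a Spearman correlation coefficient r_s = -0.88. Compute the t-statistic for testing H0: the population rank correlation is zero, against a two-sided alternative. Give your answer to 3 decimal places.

t = r_s·√(n−2) / √(1−r_s²) with r_s = -0.88, n = 290
  = -0.88·√288 / √(1 − 0.7744)
  = -0.88·16.970563 / 0.474974
  = -14.934095 / 0.474974 = -31.442

-31.442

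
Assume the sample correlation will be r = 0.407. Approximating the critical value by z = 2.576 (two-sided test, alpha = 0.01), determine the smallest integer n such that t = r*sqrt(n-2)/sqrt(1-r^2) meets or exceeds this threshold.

36

Need r·√(n−2)/√(1−r²) ≥ 2.576
√(n−2) ≥ 2.576·√(1−0.165649) / 0.407 = 2.576·0.913428 / 0.407 = 5.7813
n−2 ≥ 33.4234  ⇒  n ≥ 35.4234
Smallest integer n = 36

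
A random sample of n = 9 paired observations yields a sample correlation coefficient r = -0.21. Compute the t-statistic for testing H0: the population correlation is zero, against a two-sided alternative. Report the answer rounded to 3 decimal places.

1 − r² = 1 − 0.0441 = 0.9559;  √(1−r²) = 0.977701
√(n−2) = √7 = 2.645751
t = r·√(n−2)/√(1−r²) = -0.21 · 2.645751 / 0.977701 = -0.568

-0.568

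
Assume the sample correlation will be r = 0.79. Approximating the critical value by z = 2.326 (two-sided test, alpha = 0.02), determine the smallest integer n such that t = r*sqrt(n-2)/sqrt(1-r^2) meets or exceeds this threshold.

6

Need r·√(n−2)/√(1−r²) ≥ 2.326
√(n−2) ≥ 2.326·√(1−0.6241) / 0.79 = 2.326·0.613107 / 0.79 = 1.8052
n−2 ≥ 3.2587  ⇒  n ≥ 5.2587
Smallest integer n = 6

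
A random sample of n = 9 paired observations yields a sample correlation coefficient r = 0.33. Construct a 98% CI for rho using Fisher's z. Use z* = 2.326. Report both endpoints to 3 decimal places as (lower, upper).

(-0.542, 0.860)

z_r = atanh(0.33) = 0.342828;  SE = 1/√(n−3) = 1/√6 = 0.408248
z-limits: 0.342828 ± 2.326·0.408248 = 0.342828 ± 0.949585 = [-0.606757, 1.292413]
ρ-limits: (tanh -0.606757, tanh 1.292413) = (-0.542, 0.860)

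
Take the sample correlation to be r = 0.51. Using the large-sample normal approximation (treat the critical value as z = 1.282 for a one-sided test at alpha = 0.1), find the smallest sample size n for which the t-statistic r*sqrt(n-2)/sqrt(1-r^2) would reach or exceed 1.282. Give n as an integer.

Need r·√(n−2)/√(1−r²) ≥ 1.282
√(n−2) ≥ 1.282·√(1−0.2601) / 0.51 = 1.282·0.860174 / 0.51 = 2.1622
n−2 ≥ 4.6751  ⇒  n ≥ 6.6751
Smallest integer n = 7

7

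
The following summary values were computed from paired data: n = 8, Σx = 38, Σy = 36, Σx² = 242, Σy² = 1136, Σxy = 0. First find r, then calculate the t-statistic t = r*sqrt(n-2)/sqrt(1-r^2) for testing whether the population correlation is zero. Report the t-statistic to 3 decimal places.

Numerator: nΣxy − (Σx)(Σy) = 8·0 − (38)(36) = -1368
Denominator: √[(nΣx²−(Σx)²)(nΣy²−(Σy)²)]
  nΣx²−(Σx)² = 8·242 − 1444 = 492;  nΣy²−(Σy)² = 8·1136 − 1296 = 7792
  √(492·7792) = √3833664 = 1957.9745
r = -1368 / 1957.9745 = -0.6987
t = r·√(n−2)/√(1−r²) = -0.6987·√6 / √(1−0.488182) = -1.711458 / 0.715415 = -2.392

-2.392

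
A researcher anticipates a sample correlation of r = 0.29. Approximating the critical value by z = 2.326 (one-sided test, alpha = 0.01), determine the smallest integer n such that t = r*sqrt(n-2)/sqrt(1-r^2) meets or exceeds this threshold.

r√(n−2)/√(1−r²) ≥ 2.326  ⇔  n−2 ≥ (2.326)²·(1−r²)/r²
(1−r²)/r² = (1−0.0841)/0.0841 = 10.8906
n ≥ 2 + 5.410276·10.8906 = 2 + 58.9212 = 60.9212
⌈60.9212⌉ = 61

61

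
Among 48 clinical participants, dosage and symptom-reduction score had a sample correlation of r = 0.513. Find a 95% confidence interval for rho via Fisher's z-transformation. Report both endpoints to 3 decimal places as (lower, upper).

z_r = atanh(0.513) = 0.566793;  SE = 1/√(n−3) = 1/√45 = 0.149071
z-limits: 0.566793 ± 1.960·0.149071 = 0.566793 ± 0.292179 = [0.274614, 0.858972]
ρ-limits: (tanh 0.274614, tanh 0.858972) = (0.268, 0.696)

(0.268, 0.696)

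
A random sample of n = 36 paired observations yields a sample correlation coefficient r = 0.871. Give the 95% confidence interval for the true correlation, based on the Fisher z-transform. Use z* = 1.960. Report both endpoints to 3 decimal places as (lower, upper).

z_r = atanh(0.871) = 1.337208;  SE = 1/√(n−3) = 1/√33 = 0.174078
z-limits: 1.337208 ± 1.960·0.174078 = 1.337208 ± 0.341193 = [0.996015, 1.678401]
ρ-limits: (tanh 0.996015, tanh 1.678401) = (0.760, 0.933)

(0.760, 0.933)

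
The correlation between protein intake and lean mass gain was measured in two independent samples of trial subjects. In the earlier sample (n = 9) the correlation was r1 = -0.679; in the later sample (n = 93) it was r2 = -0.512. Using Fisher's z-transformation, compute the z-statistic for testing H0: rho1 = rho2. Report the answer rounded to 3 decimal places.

Fisher z-transforms: z1 = atanh(-0.679) = -0.827256, z2 = atanh(-0.512) = -0.565437; difference d = -0.261819
Var(d) = 1/6 + 1/90 = 0.1666667 + 0.0111111 = 0.1777778
z = d/√Var(d) = -0.261819 / √0.1777778 = -0.261819 / 0.421637 = -0.621

-0.621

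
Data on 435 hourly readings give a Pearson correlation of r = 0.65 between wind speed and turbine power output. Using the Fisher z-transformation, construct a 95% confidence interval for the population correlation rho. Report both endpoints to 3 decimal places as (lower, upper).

(0.592, 0.701)

z_r = atanh(0.65) = 0.775299;  SE = 1/√(n−3) = 1/√432 = 0.048113
z-limits: 0.775299 ± 1.960·0.048113 = 0.775299 ± 0.094301 = [0.680998, 0.869600]
ρ-limits: (tanh 0.680998, tanh 0.869600) = (0.592, 0.701)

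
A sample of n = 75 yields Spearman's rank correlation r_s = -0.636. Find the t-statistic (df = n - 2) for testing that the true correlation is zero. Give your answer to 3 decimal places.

1 − r_s² = 1 − 0.404496 = 0.595504;  √(1−r_s²) = 0.771689
√(n−2) = √73 = 8.544004
t = r_s·√(n−2)/√(1−r_s²) = -0.636 · 8.544004 / 0.771689 = -7.042

-7.042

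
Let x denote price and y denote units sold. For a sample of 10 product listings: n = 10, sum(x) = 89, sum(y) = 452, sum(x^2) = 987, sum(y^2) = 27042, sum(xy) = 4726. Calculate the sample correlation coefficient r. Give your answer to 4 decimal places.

S_xy = nΣxy − ΣxΣy = 10·4726 − 89·452 = 47260 − 40228 = 7032
S_xx = nΣx² − (Σx)² = 10·987 − 89² = 9870 − 7921 = 1949
S_yy = nΣy² − (Σy)² = 10·27042 − 452² = 270420 − 204304 = 66116
r = S_xy / √(S_xx·S_yy) = 7032 / √(1949·66116) = 7032 / √128860084 = 7032 / 11351.6556 = 0.6195

0.6195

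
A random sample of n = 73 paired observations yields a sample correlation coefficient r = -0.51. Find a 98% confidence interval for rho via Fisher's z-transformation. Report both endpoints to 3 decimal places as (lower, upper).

z_r = atanh(-0.51) = -0.562730;  SE = 1/√(n−3) = 1/√70 = 0.119523
z-limits: -0.562730 ± 2.326·0.119523 = -0.562730 ± 0.278010 = [-0.840740, -0.284720]
ρ-limits: (tanh -0.840740, tanh -0.284720) = (-0.686, -0.277)

(-0.686, -0.277)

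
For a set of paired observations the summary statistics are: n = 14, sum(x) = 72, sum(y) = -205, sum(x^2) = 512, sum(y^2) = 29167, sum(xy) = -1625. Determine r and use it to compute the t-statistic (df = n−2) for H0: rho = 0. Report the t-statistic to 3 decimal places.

-1.075

Numerator: nΣxy − (Σx)(Σy) = 14·(-1625) − (72)(-205) = -7990
Denominator: √[(nΣx²−(Σx)²)(nΣy²−(Σy)²)]
  nΣx²−(Σx)² = 14·512 − 5184 = 1984;  nΣy²−(Σy)² = 14·29167 − 42025 = 366313
  √(1984·366313) = √726764992 = 26958.5792
r = -7990 / 26958.5792 = -0.2964
t = r·√(n−2)/√(1−r²) = -0.2964·√12 / √(1−0.087853) = -1.026760 / 0.955064 = -1.075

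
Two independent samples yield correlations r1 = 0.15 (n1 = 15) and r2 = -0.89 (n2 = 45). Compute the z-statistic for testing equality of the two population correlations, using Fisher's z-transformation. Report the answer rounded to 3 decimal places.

Fisher z-transforms: z1 = atanh(0.15) = 0.151140, z2 = atanh(-0.89) = -1.421926; difference d = 1.573066
Var(d) = 1/12 + 1/42 = 0.0833333 + 0.0238095 = 0.1071428
z = d/√Var(d) = 1.573066 / √0.1071428 = 1.573066 / 0.327327 = 4.806

4.806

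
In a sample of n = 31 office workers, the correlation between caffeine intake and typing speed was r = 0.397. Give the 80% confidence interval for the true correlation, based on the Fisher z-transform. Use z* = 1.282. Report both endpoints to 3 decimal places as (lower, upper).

(0.176, 0.580)

z_r = atanh(0.397) = 0.420083;  SE = 1/√(n−3) = 1/√28 = 0.188982
z-limits: 0.420083 ± 1.282·0.188982 = 0.420083 ± 0.242275 = [0.177808, 0.662358]
ρ-limits: (tanh 0.177808, tanh 0.662358) = (0.176, 0.580)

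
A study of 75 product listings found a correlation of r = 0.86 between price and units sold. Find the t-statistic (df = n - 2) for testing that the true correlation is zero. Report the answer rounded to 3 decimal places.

14.399

t = r·√(n−2) / √(1−r²) with r = 0.86, n = 75
  = 0.86·√73 / √(1 − 0.7396)
  = 0.86·8.544004 / 0.510294
  = 7.347843 / 0.510294 = 14.399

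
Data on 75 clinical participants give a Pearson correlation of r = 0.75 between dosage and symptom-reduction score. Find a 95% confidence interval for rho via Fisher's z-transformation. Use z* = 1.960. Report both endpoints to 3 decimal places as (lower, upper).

(0.630, 0.835)

Fisher z: z_r = atanh(r) = ½·ln((1+0.75)/(1−0.75)) = 0.972955
SE(z) = 1/√(n−3) = 1/√72 = 0.117851
95% ⇒ z* = 1.960; margin = 1.960·0.117851 = 0.230988
CI on z-scale: (0.741967, 1.203943)
Back-transform: tanh(0.741967) = 0.630332, tanh(1.203943) = 0.834853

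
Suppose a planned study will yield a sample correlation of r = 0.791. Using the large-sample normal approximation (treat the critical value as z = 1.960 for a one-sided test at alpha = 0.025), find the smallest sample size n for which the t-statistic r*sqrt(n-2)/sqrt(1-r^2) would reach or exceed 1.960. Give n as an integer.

5

r√(n−2)/√(1−r²) ≥ 1.960  ⇔  n−2 ≥ (1.960)²·(1−r²)/r²
(1−r²)/r² = (1−0.625681)/0.625681 = 0.5983
n ≥ 2 + 3.8416·0.5983 = 2 + 2.2984 = 4.2984
⌈4.2984⌉ = 5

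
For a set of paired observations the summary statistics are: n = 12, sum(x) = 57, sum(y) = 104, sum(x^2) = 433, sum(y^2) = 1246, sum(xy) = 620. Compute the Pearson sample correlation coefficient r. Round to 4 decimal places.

0.5328

Numerator: nΣxy − (Σx)(Σy) = 12·620 − (57)(104) = 1512
Denominator: √[(nΣx²−(Σx)²)(nΣy²−(Σy)²)]
  nΣx²−(Σx)² = 12·433 − 3249 = 1947;  nΣy²−(Σy)² = 12·1246 − 10816 = 4136
  √(1947·4136) = √8052792 = 2837.7442
r = 1512 / 2837.7442 = 0.5328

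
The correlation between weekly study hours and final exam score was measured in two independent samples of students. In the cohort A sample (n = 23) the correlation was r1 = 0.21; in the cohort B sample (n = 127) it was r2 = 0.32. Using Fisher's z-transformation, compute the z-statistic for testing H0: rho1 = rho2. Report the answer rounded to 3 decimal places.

Fisher z-transforms: z1 = atanh(0.21) = 0.213171, z2 = atanh(0.32) = 0.331647; difference d = -0.118476
Var(d) = 1/20 + 1/124 = 0.0500000 + 0.0080645 = 0.0580645
z = d/√Var(d) = -0.118476 / √0.0580645 = -0.118476 / 0.240966 = -0.492

-0.492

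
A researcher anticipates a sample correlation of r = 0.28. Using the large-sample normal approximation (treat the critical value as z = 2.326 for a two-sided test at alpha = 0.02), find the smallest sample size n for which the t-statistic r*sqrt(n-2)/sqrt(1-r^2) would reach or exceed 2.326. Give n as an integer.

66

r√(n−2)/√(1−r²) ≥ 2.326  ⇔  n−2 ≥ (2.326)²·(1−r²)/r²
(1−r²)/r² = (1−0.0784)/0.0784 = 11.7551
n ≥ 2 + 5.410276·11.7551 = 2 + 63.5983 = 65.5983
⌈65.5983⌉ = 66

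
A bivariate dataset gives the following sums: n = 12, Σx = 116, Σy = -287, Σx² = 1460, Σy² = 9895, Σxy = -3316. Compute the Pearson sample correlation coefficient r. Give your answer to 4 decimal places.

S_xy = nΣxy − ΣxΣy = 12·(-3316) − 116·(-287) = -39792 − (-33292) = -6500
S_xx = nΣx² − (Σx)² = 12·1460 − 116² = 17520 − 13456 = 4064
S_yy = nΣy² − (Σy)² = 12·9895 − (-287)² = 118740 − 82369 = 36371
r = S_xy / √(S_xx·S_yy) = -6500 / √(4064·36371) = -6500 / √147811744 = -6500 / 12157.7853 = -0.5346

-0.5346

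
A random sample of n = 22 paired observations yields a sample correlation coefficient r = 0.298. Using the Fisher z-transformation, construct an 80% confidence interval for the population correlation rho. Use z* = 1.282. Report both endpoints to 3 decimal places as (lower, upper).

Fisher z: z_r = atanh(r) = ½·ln((1+0.298)/(1−0.298)) = 0.307323
SE(z) = 1/√(n−3) = 1/√19 = 0.229416
80% ⇒ z* = 1.282; margin = 1.282·0.229416 = 0.294111
CI on z-scale: (0.013212, 0.601434)
Back-transform: tanh(0.013212) = 0.013211, tanh(0.601434) = 0.538069

(0.013, 0.538)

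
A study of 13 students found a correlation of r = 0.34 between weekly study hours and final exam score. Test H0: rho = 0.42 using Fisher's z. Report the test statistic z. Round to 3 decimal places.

z_r = atanh(0.34) = 0.354093,  z_0 = atanh(0.42) = 0.447692
SE = 1/√(n−3) = 1/√10 = 0.316228
z = (z_r − z_0)/SE = (0.354093 − 0.447692) / 0.316228 = -0.093599 / 0.316228 = -0.296

-0.296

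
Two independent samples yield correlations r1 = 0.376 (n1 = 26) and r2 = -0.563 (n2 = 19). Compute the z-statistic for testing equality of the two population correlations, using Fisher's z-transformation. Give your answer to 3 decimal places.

Fisher z-transforms: z1 = atanh(0.376) = 0.395393, z2 = atanh(-0.563) = -0.637215; difference d = 1.032608
Var(d) = 1/23 + 1/16 = 0.0434783 + 0.0625000 = 0.1059783
z = d/√Var(d) = 1.032608 / √0.1059783 = 1.032608 / 0.325543 = 3.172

3.172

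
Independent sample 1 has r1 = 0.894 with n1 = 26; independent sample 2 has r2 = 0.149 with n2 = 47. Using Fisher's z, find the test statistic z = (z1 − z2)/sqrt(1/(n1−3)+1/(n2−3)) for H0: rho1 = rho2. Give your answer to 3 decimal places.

z1 = atanh(0.894) = 1.441504,  z2 = atanh(0.149) = 0.150118
SE = √(1/(n1−3) + 1/(n2−3)) = √(1/23 + 1/44) = √(0.0434783 + 0.0227273) = √0.0662056 = 0.257304
z = (z1 − z2)/SE = (1.441504 − 0.150118) / 0.257304 = 1.291386 / 0.257304 = 5.019

5.019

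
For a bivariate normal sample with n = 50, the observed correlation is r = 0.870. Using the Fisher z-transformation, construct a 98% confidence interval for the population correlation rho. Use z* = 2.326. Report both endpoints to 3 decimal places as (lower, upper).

Fisher z: z_r = atanh(r) = ½·ln((1+0.870)/(1−0.870)) = 1.333080
SE(z) = 1/√(n−3) = 1/√47 = 0.145865
98% ⇒ z* = 2.326; margin = 2.326·0.145865 = 0.339282
CI on z-scale: (0.993798, 1.672362)
Back-transform: tanh(0.993798) = 0.758977, tanh(1.672362) = 0.931863

(0.759, 0.932)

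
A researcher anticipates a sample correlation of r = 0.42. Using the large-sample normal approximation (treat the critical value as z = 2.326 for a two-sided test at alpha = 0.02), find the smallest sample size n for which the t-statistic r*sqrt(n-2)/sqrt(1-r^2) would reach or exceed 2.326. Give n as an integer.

28

r√(n−2)/√(1−r²) ≥ 2.326  ⇔  n−2 ≥ (2.326)²·(1−r²)/r²
(1−r²)/r² = (1−0.1764)/0.1764 = 4.6689
n ≥ 2 + 5.410276·4.6689 = 2 + 25.2600 = 27.2600
⌈27.2600⌉ = 28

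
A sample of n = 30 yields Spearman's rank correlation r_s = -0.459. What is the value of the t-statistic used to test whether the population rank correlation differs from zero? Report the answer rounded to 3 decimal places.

1 − r_s² = 1 − 0.210681 = 0.789319;  √(1−r_s²) = 0.888436
√(n−2) = √28 = 5.291503
t = r_s·√(n−2)/√(1−r_s²) = -0.459 · 5.291503 / 0.888436 = -2.734

-2.734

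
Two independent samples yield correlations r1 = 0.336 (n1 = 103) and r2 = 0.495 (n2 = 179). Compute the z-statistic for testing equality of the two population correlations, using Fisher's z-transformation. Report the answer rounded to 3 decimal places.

Fisher z-transforms: z1 = atanh(0.336) = 0.349577, z2 = atanh(0.495) = 0.542662; difference d = -0.193085
Var(d) = 1/100 + 1/176 = 0.0100000 + 0.0056818 = 0.0156818
z = d/√Var(d) = -0.193085 / √0.0156818 = -0.193085 / 0.125227 = -1.542

-1.542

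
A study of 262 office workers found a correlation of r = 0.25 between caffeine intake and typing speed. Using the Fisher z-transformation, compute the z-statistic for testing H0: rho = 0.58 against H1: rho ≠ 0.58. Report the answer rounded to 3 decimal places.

z_r = atanh(0.25) = 0.255413,  z_0 = atanh(0.58) = 0.662463
SE = 1/√(n−3) = 1/√259 = 0.062137
z = (z_r − z_0)/SE = (0.255413 − 0.662463) / 0.062137 = -0.407050 / 0.062137 = -6.551

-6.551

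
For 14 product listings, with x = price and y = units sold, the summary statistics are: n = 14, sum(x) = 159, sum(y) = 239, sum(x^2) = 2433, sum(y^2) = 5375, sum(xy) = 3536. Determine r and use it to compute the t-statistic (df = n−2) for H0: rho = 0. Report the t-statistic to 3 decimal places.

7.687

Numerator: nΣxy − (Σx)(Σy) = 14·3536 − (159)(239) = 11503
Denominator: √[(nΣx²−(Σx)²)(nΣy²−(Σy)²)]
  nΣx²−(Σx)² = 14·2433 − 25281 = 8781;  nΣy²−(Σy)² = 14·5375 − 57121 = 18129
  √(8781·18129) = √159190749 = 12617.0816
r = 11503 / 12617.0816 = 0.9117
t = r·√(n−2)/√(1−r²) = 0.9117·√12 / √(1−0.831197) = 3.158221 / 0.410856 = 7.687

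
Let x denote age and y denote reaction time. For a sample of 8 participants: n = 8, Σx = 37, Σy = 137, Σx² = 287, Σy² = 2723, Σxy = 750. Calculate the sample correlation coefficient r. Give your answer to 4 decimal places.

S_xy = nΣxy − ΣxΣy = 8·750 − 37·137 = 6000 − 5069 = 931
S_xx = nΣx² − (Σx)² = 8·287 − 37² = 2296 − 1369 = 927
S_yy = nΣy² − (Σy)² = 8·2723 − 137² = 21784 − 18769 = 3015
r = S_xy / √(S_xx·S_yy) = 931 / √(927·3015) = 931 / √2794905 = 931 / 1671.7969 = 0.5569

0.5569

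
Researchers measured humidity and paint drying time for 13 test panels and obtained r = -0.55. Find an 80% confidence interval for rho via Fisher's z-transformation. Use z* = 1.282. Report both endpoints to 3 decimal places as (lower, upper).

z_r = atanh(-0.55) = -0.618381;  SE = 1/√(n−3) = 1/√10 = 0.316228
z-limits: -0.618381 ± 1.282·0.316228 = -0.618381 ± 0.405404 = [-1.023785, -0.212977]
ρ-limits: (tanh -1.023785, tanh -0.212977) = (-0.771, -0.210)

(-0.771, -0.210)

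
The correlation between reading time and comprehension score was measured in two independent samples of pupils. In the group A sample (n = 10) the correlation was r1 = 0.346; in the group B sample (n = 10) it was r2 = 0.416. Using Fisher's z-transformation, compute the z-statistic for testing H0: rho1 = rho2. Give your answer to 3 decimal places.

-0.153

Fisher z-transforms: z1 = atanh(0.346) = 0.360893, z2 = atanh(0.416) = 0.442845; difference d = -0.081952
Var(d) = 1/7 + 1/7 = 0.1428571 + 0.1428571 = 0.2857142
z = d/√Var(d) = -0.081952 / √0.2857142 = -0.081952 / 0.534522 = -0.153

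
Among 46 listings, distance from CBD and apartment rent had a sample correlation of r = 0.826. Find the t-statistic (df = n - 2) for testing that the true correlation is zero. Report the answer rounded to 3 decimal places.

t = r·√(n−2) / √(1−r²) with r = 0.826, n = 46
  = 0.826·√44 / √(1 − 0.682276)
  = 0.826·6.633250 / 0.563670
  = 5.479064 / 0.563670 = 9.720

9.720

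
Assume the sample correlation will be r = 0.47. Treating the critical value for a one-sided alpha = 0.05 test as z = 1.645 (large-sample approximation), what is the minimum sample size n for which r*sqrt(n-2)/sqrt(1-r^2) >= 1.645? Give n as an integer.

12

Need r·√(n−2)/√(1−r²) ≥ 1.645
√(n−2) ≥ 1.645·√(1−0.2209) / 0.47 = 1.645·0.882666 / 0.47 = 3.0893
n−2 ≥ 9.5438  ⇒  n ≥ 11.5438
Smallest integer n = 12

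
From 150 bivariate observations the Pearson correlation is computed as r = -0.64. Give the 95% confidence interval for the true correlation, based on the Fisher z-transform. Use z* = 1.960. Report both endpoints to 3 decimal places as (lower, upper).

(-0.726, -0.535)

Fisher z: z_r = atanh(r) = ½·ln((1+(-0.64))/(1−(-0.64))) = -0.758174
SE(z) = 1/√(n−3) = 1/√147 = 0.082479
95% ⇒ z* = 1.960; margin = 1.960·0.082479 = 0.161659
CI on z-scale: (-0.919833, -0.596515)
Back-transform: tanh(-0.919833) = -0.725818, tanh(-0.596515) = -0.534565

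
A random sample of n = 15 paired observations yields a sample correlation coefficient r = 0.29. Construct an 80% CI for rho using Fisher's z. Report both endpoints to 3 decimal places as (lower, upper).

z_r = atanh(0.29) = 0.298566;  SE = 1/√(n−3) = 1/√12 = 0.288675
z-limits: 0.298566 ± 1.282·0.288675 = 0.298566 ± 0.370081 = [-0.071515, 0.668647]
ρ-limits: (tanh -0.071515, tanh 0.668647) = (-0.071, 0.584)

(-0.071, 0.584)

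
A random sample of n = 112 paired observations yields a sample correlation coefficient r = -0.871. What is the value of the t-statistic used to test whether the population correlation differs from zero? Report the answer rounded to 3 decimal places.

-18.594

1 − r² = 1 − 0.758641 = 0.241359;  √(1−r²) = 0.491283
√(n−2) = √110 = 10.488088
t = r·√(n−2)/√(1−r²) = -0.871 · 10.488088 / 0.491283 = -18.594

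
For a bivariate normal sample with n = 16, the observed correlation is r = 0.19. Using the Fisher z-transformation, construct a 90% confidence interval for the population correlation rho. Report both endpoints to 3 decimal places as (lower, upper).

(-0.258, 0.571)

z_r = atanh(0.19) = 0.192337;  SE = 1/√(n−3) = 1/√13 = 0.277350
z-limits: 0.192337 ± 1.645·0.277350 = 0.192337 ± 0.456241 = [-0.263904, 0.648578]
ρ-limits: (tanh -0.263904, tanh 0.648578) = (-0.258, 0.571)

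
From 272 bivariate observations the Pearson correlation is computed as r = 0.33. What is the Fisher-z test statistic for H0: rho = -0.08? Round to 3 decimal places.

Fisher z: atanh(0.33) = 0.342828, atanh(-0.08) = -0.080171
z = (z_r − z_0)·√(n−3) = (0.342828 − (-0.080171))·√269 = 0.422999 · 16.401219 = 6.938

6.938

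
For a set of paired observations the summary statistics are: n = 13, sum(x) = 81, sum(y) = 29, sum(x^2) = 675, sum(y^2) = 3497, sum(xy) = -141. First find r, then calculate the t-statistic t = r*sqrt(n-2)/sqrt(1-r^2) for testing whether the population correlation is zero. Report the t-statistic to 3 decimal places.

S_xy = nΣxy − ΣxΣy = 13·(-141) − 81·29 = -1833 − 2349 = -4182
S_xx = nΣx² − (Σx)² = 13·675 − 81² = 8775 − 6561 = 2214
S_yy = nΣy² − (Σy)² = 13·3497 − 29² = 45461 − 841 = 44620
r = S_xy / √(S_xx·S_yy) = -4182 / √(2214·44620) = -4182 / √98788680 = -4182 / 9939.2495 = -0.4208
t = r·√(n−2)/√(1−r²) = -0.4208·√11 / √(1−0.177073) = -1.395636 / 0.907153 = -1.538

-1.538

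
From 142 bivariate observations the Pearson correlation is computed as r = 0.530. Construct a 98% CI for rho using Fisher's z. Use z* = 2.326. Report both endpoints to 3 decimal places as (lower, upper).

z_r = atanh(0.530) = 0.590145;  SE = 1/√(n−3) = 1/√139 = 0.084819
z-limits: 0.590145 ± 2.326·0.084819 = 0.590145 ± 0.197289 = [0.392856, 0.787434]
ρ-limits: (tanh 0.392856, tanh 0.787434) = (0.374, 0.657)

(0.374, 0.657)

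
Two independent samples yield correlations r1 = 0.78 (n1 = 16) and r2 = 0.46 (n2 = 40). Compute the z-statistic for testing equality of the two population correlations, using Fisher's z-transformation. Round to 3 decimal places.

Fisher z-transforms: z1 = atanh(0.78) = 1.045371, z2 = atanh(0.46) = 0.497311; difference d = 0.548060
Var(d) = 1/13 + 1/37 = 0.0769231 + 0.0270270 = 0.1039501
z = d/√Var(d) = 0.548060 / √0.1039501 = 0.548060 / 0.322413 = 1.700

1.700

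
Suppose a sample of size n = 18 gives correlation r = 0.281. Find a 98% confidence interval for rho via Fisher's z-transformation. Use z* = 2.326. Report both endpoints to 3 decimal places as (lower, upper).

(-0.302, 0.711)

Fisher z: z_r = atanh(r) = ½·ln((1+0.281)/(1−0.281)) = 0.288767
SE(z) = 1/√(n−3) = 1/√15 = 0.258199
98% ⇒ z* = 2.326; margin = 2.326·0.258199 = 0.600571
CI on z-scale: (-0.311804, 0.889338)
Back-transform: tanh(-0.311804) = -0.302077, tanh(0.889338) = 0.711067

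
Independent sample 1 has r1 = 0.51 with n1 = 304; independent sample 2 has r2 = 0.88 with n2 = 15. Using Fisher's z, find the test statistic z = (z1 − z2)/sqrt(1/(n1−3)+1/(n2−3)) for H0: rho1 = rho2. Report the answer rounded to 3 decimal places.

-2.762

Fisher z-transforms: z1 = atanh(0.51) = 0.562730, z2 = atanh(0.88) = 1.375768; difference d = -0.813038
Var(d) = 1/301 + 1/12 = 0.0033223 + 0.0833333 = 0.0866556
z = d/√Var(d) = -0.813038 / √0.0866556 = -0.813038 / 0.294373 = -2.762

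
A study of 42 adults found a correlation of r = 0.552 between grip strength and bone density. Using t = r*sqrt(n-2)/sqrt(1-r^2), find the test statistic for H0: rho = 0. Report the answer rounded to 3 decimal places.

t = r·√(n−2) / √(1−r²) with r = 0.552, n = 42
  = 0.552·√40 / √(1 − 0.304704)
  = 0.552·6.324555 / 0.833844
  = 3.491154 / 0.833844 = 4.187

4.187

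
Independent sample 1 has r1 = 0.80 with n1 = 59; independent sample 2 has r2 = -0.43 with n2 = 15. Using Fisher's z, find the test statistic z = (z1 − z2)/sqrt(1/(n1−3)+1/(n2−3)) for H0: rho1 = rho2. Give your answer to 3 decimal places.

z1 = atanh(0.80) = 1.098612,  z2 = atanh(-0.43) = -0.459897
SE = √(1/(n1−3) + 1/(n2−3)) = √(1/56 + 1/12) = √(0.0178571 + 0.0833333) = √0.1011904 = 0.318104
z = (z1 − z2)/SE = (1.098612 − (-0.459897)) / 0.318104 = 1.558509 / 0.318104 = 4.899

4.899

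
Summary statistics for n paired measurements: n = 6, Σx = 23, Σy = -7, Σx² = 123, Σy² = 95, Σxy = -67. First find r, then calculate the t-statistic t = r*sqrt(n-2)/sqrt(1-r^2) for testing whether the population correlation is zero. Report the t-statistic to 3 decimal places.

S_xy = nΣxy − ΣxΣy = 6·(-67) − 23·(-7) = -402 − (-161) = -241
S_xx = nΣx² − (Σx)² = 6·123 − 23² = 738 − 529 = 209
S_yy = nΣy² − (Σy)² = 6·95 − (-7)² = 570 − 49 = 521
r = S_xy / √(S_xx·S_yy) = -241 / √(209·521) = -241 / √108889 = -241 / 329.9833 = -0.7303
t = r·√(n−2)/√(1−r²) = -0.7303·√4 / √(1−0.533338) = -1.460600 / 0.683127 = -2.138

-2.138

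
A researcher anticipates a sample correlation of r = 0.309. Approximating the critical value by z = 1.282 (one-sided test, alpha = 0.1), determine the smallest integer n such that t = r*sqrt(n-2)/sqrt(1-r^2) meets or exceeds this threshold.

Need r·√(n−2)/√(1−r²) ≥ 1.282
√(n−2) ≥ 1.282·√(1−0.095481) / 0.309 = 1.282·0.951062 / 0.309 = 3.9458
n−2 ≥ 15.5693  ⇒  n ≥ 17.5693
Smallest integer n = 18

18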